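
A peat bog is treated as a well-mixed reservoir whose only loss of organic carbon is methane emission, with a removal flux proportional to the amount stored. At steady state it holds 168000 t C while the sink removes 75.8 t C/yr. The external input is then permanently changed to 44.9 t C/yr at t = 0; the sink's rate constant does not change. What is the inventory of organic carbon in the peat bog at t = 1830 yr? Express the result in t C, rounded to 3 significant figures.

130000 t C

Residence time τ = M₀/F₀ = 2216 yr. The eventual steady state is M_∞ = M₀·(F₁/F₀) = 168000 × 44.9/75.8 = 99515 t C.
The anomaly ΔM(t) = M(t) − M_∞ decays as ΔM₀·e^(−t/τ) with ΔM₀ = 168000 − 99515 = 68490 t C.
At t = 1830 yr, e^(−t/τ) = e^(−0.8257) = 0.4379, so ΔM = 29990 t C and M = 99515 + 29990 = 129510 t C.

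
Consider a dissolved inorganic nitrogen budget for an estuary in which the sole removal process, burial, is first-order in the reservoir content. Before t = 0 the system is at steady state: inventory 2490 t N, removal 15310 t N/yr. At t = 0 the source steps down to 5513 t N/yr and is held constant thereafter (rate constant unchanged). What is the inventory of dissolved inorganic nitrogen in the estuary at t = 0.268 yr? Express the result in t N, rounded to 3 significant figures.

The sink rate constant is k = F₀/M₀ = 15310/2490 = 6.149 yr⁻¹.
Solving dM/dt = F₁ − kM with M(0) = M₀ gives M(t) = F₁/k + (M₀ − F₁/k)·e^(−kt).
F₁/k = 5513/6.149 = 896.63 t N; kt = 6.149 × 0.268 = 1.648, e^(−kt) = 0.1925.
M(0.268) = 896.63 + (2490 − 896.63) × 0.1925 = 896.63 + 306.7 = 1203.3 t N.

1200 t N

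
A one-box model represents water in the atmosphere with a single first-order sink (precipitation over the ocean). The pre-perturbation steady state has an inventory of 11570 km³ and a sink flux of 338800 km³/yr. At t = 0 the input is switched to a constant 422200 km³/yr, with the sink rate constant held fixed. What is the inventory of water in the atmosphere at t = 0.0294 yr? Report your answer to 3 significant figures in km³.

13200 km³

The sink rate constant is k = F₀/M₀ = 338800/11570 = 29.28 yr⁻¹.
Solving dM/dt = F₁ − kM with M(0) = M₀ gives M(t) = F₁/k + (M₀ − F₁/k)·e^(−kt).
F₁/k = 422200/29.28 = 14418 km³; kt = 29.28 × 0.0294 = 0.8609, e^(−kt) = 0.4228.
M(0.0294) = 14418 + (11570 − 14418) × 0.4228 = 14418 − 1204 = 13214 km³.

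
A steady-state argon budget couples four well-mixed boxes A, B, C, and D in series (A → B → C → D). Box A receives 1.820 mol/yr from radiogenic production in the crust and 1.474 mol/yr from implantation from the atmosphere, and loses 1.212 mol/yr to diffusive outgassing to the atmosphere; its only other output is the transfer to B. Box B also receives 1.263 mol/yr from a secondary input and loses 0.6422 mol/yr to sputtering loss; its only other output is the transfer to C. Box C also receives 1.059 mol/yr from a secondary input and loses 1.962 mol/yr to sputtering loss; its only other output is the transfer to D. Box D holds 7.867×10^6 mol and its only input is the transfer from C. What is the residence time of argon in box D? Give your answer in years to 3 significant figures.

Box A: F(A→B) = (1.820 + 1.474) − 1.212 = 2.0820 mol/yr.
Box B: F(B→C) = (2.0820 + 1.263) − 0.6422 = 2.7028 mol/yr.
Box C: F(C→D) = (2.7028 + 1.059) − 1.962 = 1.7998 mol/yr.
Box D throughput = its input = 1.7998 mol/yr; τ = 7.867×10^6 / 1.7998 = 4.371×10^6 yr.

4.37×10^6 yr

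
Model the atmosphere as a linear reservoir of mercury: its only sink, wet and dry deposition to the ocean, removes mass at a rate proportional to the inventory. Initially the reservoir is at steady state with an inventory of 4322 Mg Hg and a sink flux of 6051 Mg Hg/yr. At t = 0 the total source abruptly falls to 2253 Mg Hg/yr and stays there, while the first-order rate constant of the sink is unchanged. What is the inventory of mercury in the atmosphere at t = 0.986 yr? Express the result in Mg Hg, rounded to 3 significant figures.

2290 Mg Hg

Residence time τ = M₀/F₀ = 0.7143 yr. The eventual steady state is M_∞ = M₀·(F₁/F₀) = 4322 × 2253/6051 = 1609.2 Mg Hg.
The anomaly ΔM(t) = M(t) − M_∞ decays as ΔM₀·e^(−t/τ) with ΔM₀ = 4322 − 1609.2 = 2713 Mg Hg.
At t = 0.986 yr, e^(−t/τ) = e^(−1.380) = 0.2515, so ΔM = 682.2 Mg Hg and M = 1609.2 + 682.2 = 2291.4 Mg Hg.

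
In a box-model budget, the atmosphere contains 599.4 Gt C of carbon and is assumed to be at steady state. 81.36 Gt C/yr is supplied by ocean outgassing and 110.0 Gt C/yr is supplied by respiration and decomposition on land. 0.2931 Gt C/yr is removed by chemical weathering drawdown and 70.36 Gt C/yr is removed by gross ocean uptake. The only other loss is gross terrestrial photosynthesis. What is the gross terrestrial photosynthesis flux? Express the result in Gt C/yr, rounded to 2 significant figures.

At steady state ΣF_in = ΣF_out.
ΣF_in = 81.36 + 110.0 = 191.36 Gt C/yr.
Gross terrestrial photosynthesis flux = ΣF_in − (0.2931 + 70.36) = 191.36 − 70.65 = 120.7 Gt C/yr.

120 Gt C/yr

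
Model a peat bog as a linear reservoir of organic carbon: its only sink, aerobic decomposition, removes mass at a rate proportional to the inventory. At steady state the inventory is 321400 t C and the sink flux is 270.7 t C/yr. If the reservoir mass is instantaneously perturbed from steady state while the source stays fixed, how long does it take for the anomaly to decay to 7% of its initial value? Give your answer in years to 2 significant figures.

For a linear reservoir the anomaly decays as exp(−t/τ) with τ = M/F = 321400/270.7 = 1187 yr.
exp(−t/τ) = 0.07 ⇒ t = −τ ln(0.07) = 1187 × 2.659 = 3157 yr.

3200 yr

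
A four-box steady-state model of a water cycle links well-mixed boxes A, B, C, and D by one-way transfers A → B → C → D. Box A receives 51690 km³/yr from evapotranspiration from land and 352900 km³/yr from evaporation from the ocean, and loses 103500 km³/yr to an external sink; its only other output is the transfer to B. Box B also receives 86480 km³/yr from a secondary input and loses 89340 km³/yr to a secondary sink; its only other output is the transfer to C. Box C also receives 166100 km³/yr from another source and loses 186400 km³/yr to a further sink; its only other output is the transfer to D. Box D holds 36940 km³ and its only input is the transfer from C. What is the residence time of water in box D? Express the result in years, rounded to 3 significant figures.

0.133 yr

Box A: F(A→B) = (51690 + 352900) − 103500 = 301090 km³/yr.
Box B: F(B→C) = (301090 + 86480) − 89340 = 298230 km³/yr.
Box C: F(C→D) = (298230 + 166100) − 186400 = 277930 km³/yr.
Box D throughput = its input = 277930 km³/yr; τ = 36940 / 277930 = 0.1329 yr.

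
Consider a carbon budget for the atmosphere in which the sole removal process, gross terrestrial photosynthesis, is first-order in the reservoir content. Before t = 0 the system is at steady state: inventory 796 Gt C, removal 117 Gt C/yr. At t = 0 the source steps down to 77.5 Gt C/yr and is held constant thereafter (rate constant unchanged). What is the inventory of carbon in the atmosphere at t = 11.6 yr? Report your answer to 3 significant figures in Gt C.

576 Gt C

τ = M₀/F₀ = 796/117 = 6.803 yr; rate constant k = 1/τ.
New steady state M_∞ = F₁/k = F₁·τ = 77.5 × 6.803 = 527.26 Gt C.
M(t) = M_∞ + (M₀ − M_∞)·e^(−t/τ); t/τ = 11.6/6.803 = 1.705, so e^(−t/τ) = 0.1818.
M(t) = 527.26 + 268.7 × 0.1818 = 576.11 Gt C.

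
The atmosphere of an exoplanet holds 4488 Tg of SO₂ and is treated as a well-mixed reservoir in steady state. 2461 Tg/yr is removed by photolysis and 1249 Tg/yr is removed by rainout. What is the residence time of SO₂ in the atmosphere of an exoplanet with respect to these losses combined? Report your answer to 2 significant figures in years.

Total removal = 2461 + 1249 = 3710.0 Tg/yr.
τ = M / ΣF_out = 4488 / 3710.0 = 1.210 yr.

1.2 yr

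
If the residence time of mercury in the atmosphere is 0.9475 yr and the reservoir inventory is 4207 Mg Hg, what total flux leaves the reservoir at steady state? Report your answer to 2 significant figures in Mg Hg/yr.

F = M / τ = 4207 / 0.9475 = 4440 Mg Hg/yr.

4400 Mg Hg/yr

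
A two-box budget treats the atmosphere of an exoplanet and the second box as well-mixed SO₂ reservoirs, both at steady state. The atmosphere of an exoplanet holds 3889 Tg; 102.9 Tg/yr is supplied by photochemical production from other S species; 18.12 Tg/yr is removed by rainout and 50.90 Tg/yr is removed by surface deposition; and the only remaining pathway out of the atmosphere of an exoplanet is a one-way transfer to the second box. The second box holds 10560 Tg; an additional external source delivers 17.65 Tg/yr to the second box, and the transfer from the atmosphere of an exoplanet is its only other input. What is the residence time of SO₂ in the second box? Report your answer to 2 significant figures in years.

Balance the atmosphere of an exoplanet: ΣF_in = 102.90 Tg/yr.
Transfer to the second box = ΣF_in − (18.12 + 50.90) = 33.880 Tg/yr.
Total input to the second box = 33.880 + 17.65 = 51.530 Tg/yr; at steady state this equals its total output.
τ = M / F = 10560 / 51.530 = 204.9 yr.

200 yr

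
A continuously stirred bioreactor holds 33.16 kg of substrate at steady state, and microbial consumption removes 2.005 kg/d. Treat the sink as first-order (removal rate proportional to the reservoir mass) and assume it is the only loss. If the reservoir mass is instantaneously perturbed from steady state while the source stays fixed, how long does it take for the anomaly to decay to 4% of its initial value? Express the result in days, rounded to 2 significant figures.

For a linear reservoir the anomaly decays as exp(−t/τ) with τ = M/F = 33.16/2.005 = 16.54 d.
exp(−t/τ) = 0.04 ⇒ t = −τ ln(0.04) = 16.54 × 3.219 = 53.24 d.

53 d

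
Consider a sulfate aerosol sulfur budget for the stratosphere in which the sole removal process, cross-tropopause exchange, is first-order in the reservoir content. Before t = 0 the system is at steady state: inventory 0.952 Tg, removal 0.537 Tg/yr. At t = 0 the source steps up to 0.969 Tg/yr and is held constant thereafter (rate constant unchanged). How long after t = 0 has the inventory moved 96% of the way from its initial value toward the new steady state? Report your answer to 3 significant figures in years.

τ = M₀/F₀ = 0.952/0.537 = 1.773 yr.
The remaining gap fraction is e^(−t/τ); 96% covered ⇒ e^(−t/τ) = 0.0400.
t = −τ ln(0.0400) = 1.773 × 3.219 = 5.706 yr.

5.71 yr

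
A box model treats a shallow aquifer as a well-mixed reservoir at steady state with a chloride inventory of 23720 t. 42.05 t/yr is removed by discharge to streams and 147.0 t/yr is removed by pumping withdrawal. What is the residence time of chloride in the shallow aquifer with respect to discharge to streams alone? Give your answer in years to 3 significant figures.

564 yr

Residence time with respect to a single sink: τ = M / F_sink.
τ = 23720 / 42.05 = 564.1 yr.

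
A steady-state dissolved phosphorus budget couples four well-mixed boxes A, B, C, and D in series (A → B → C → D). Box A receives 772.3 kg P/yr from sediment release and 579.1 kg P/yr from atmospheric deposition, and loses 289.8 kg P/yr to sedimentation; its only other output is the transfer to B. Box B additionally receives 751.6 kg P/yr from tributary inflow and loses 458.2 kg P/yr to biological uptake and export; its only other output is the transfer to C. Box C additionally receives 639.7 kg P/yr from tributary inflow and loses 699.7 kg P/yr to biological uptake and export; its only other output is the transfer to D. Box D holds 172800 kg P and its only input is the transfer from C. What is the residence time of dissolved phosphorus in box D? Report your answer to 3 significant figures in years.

Box A: F(A→B) = (772.3 + 579.1) − 289.8 = 1061.6 kg P/yr.
Box B: F(B→C) = (1061.6 + 751.6) − 458.2 = 1355.0 kg P/yr.
Box C: F(C→D) = (1355.0 + 639.7) − 699.7 = 1295.0 kg P/yr.
Box D throughput = its input = 1295.0 kg P/yr; τ = 172800 / 1295.0 = 133.4 yr.

133 yr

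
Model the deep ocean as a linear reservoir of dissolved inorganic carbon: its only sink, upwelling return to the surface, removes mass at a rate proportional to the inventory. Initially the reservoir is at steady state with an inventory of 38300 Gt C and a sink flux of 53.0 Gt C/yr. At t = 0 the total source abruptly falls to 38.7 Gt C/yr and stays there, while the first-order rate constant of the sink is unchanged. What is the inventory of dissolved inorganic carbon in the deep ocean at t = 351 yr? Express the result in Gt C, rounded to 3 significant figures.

τ = M₀/F₀ = 38300/53.0 = 722.6 yr; rate constant k = 1/τ.
New steady state M_∞ = F₁/k = F₁·τ = 38.7 × 722.6 = 27966 Gt C.
M(t) = M_∞ + (M₀ − M_∞)·e^(−t/τ); t/τ = 351/722.6 = 0.4857, so e^(−t/τ) = 0.6153.
M(t) = 27966 + 10330 × 0.6153 = 34324 Gt C.

34300 Gt C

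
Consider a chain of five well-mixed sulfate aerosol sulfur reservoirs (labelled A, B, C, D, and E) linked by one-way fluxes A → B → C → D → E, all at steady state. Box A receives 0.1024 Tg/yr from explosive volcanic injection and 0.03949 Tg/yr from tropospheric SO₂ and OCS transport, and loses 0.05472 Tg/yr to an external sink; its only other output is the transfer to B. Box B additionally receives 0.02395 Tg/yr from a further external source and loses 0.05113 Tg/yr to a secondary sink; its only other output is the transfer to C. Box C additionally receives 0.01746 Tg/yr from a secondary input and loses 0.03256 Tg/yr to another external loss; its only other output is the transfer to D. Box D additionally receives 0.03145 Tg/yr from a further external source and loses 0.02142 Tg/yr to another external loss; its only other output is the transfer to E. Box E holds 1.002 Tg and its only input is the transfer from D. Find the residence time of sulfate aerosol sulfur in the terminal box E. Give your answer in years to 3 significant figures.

Box A: F(A→B) = (0.1024 + 0.03949) − 0.05472 = 0.087170 Tg/yr.
Box B: F(B→C) = (0.087170 + 0.02395) − 0.05113 = 0.059990 Tg/yr.
Box C: F(C→D) = (0.059990 + 0.01746) − 0.03256 = 0.044890 Tg/yr.
Box D: F(D→E) = (0.044890 + 0.03145) − 0.02142 = 0.054920 Tg/yr.
Box E throughput = its input = 0.054920 Tg/yr; τ = 1.002 / 0.054920 = 18.24 yr.

18.2 yr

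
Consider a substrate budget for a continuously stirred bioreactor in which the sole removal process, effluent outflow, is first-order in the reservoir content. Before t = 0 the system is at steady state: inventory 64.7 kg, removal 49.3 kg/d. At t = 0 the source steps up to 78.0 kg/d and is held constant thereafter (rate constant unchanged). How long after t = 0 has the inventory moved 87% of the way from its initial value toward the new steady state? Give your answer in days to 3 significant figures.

τ = M₀/F₀ = 64.7/49.3 = 1.312 d.
The remaining gap fraction is e^(−t/τ); 87% covered ⇒ e^(−t/τ) = 0.130.
t = −τ ln(0.130) = 1.312 × 2.040 = 2.678 d.

2.68 d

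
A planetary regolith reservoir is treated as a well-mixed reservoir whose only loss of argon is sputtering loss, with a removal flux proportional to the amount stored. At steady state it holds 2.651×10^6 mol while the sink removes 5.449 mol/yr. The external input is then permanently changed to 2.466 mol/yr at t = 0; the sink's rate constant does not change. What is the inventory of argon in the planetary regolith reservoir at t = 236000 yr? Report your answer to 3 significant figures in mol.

2.09×10^6 mol

Residence time τ = M₀/F₀ = 486500 yr. The eventual steady state is M_∞ = M₀·(F₁/F₀) = 2.651×10^6 × 2.466/5.449 = 1.1997×10^6 mol.
The anomaly ΔM(t) = M(t) − M_∞ decays as ΔM₀·e^(−t/τ) with ΔM₀ = 2.651×10^6 − 1.1997×10^6 = 1.451×10^6 mol.
At t = 236000 yr, e^(−t/τ) = e^(−0.4851) = 0.6156, so ΔM = 893500 mol and M = 1.1997×10^6 + 893500 = 2.0932×10^6 mol.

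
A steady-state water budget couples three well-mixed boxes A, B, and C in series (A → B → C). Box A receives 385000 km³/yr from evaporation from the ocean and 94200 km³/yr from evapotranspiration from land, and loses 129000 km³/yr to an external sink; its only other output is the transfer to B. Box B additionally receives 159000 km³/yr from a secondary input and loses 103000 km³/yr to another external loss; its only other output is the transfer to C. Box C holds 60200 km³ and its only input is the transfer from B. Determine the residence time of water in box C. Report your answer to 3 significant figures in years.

Box A: F(A→B) = (385000 + 94200) − 129000 = 350200 km³/yr.
Box B: F(B→C) = (350200 + 159000) − 103000 = 406200 km³/yr.
Box C throughput = its input = 406200 km³/yr; τ = 60200 / 406200 = 0.1482 yr.

0.148 yr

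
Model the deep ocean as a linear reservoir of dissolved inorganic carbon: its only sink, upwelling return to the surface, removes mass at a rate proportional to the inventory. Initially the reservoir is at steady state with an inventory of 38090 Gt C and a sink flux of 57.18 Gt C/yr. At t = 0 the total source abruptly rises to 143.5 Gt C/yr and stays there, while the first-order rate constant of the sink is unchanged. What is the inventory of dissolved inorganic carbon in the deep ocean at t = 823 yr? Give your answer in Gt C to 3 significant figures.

τ = M₀/F₀ = 38090/57.18 = 666.1 yr; rate constant k = 1/τ.
New steady state M_∞ = F₁/k = F₁·τ = 143.5 × 666.1 = 95591 Gt C.
M(t) = M_∞ + (M₀ − M_∞)·e^(−t/τ); t/τ = 823/666.1 = 1.235, so e^(−t/τ) = 0.2907.
M(t) = 95591 − 57500 × 0.2907 = 78876 Gt C.

78900 Gt C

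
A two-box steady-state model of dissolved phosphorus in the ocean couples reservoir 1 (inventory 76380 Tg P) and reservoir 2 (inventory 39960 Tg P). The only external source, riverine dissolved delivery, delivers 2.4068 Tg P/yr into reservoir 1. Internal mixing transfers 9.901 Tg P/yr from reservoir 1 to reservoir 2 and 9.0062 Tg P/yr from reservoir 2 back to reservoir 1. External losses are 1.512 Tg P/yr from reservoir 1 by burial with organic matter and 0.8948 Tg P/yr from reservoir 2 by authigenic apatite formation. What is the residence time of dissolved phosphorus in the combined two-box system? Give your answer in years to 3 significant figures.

Treat the two boxes together as one reservoir: the mixing fluxes between them are internal recycling, so τ = ΣM / Σ(external losses).
M_total = 76380 + 39960 = 116340 Tg P.
ΣF_external_out = 1.512 + 0.8948 = 2.4068 Tg P/yr.
τ = M_total / ΣF_ext = 116340 / 2.4068 = 48340 yr.

48300 yr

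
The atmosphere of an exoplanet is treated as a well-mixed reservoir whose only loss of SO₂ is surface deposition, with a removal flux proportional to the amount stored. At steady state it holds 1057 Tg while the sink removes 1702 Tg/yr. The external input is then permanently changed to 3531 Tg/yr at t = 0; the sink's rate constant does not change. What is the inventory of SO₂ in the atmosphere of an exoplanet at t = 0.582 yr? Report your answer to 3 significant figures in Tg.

1750 Tg

τ = M₀/F₀ = 1057/1702 = 0.6210 yr; rate constant k = 1/τ.
New steady state M_∞ = F₁/k = F₁·τ = 3531 × 0.6210 = 2192.9 Tg.
M(t) = M_∞ + (M₀ − M_∞)·e^(−t/τ); t/τ = 0.582/0.6210 = 0.9371, so e^(−t/τ) = 0.3917.
M(t) = 2192.9 − 1136 × 0.3917 = 1747.9 Tg.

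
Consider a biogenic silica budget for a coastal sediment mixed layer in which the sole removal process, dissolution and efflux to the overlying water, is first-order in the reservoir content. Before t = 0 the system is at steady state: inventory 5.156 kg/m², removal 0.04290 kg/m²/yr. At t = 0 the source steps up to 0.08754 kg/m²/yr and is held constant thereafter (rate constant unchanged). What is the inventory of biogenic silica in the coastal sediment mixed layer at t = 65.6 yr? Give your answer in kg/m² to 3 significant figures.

7.41 kg/m²

Residence time τ = M₀/F₀ = 120.2 yr. The eventual steady state is M_∞ = M₀·(F₁/F₀) = 5.156 × 0.08754/0.04290 = 10.521 kg/m².
The anomaly ΔM(t) = M(t) − M_∞ decays as ΔM₀·e^(−t/τ) with ΔM₀ = 5.156 − 10.521 = −5.365 kg/m².
At t = 65.6 yr, e^(−t/τ) = e^(−0.5458) = 0.5794, so ΔM = −3.108 kg/m² and M = 10.521 − 3.108 = 7.4127 kg/m².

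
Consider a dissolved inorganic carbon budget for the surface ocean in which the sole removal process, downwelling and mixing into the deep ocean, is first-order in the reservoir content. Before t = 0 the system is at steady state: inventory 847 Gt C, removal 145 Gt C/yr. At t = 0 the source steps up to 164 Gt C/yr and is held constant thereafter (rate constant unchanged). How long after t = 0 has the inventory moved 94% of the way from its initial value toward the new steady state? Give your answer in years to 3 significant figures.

16.4 yr

τ = M₀/F₀ = 847/145 = 5.841 yr.
The remaining gap fraction is e^(−t/τ); 94% covered ⇒ e^(−t/τ) = 0.0600.
t = −τ ln(0.0600) = 5.841 × 2.813 = 16.43 yr.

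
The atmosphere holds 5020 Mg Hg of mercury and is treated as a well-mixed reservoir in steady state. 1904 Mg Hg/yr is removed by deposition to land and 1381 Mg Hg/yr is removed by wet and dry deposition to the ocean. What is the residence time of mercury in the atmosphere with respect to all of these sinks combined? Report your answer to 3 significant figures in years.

1.53 yr

Total removal flux = 1904 + 1381 = 3285.0 Mg Hg/yr.
τ = M / ΣF_out = 5020 / 3285.0 = 1.528 yr.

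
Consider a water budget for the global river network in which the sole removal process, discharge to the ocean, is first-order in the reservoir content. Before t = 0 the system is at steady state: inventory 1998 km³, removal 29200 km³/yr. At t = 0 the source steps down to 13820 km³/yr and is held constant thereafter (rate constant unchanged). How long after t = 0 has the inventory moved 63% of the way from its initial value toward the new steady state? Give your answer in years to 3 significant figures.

0.0680 yr

τ = M₀/F₀ = 1998/29200 = 0.06842 yr.
The remaining gap fraction is e^(−t/τ); 63% covered ⇒ e^(−t/τ) = 0.370.
t = −τ ln(0.370) = 0.06842 × 0.9943 = 0.06803 yr.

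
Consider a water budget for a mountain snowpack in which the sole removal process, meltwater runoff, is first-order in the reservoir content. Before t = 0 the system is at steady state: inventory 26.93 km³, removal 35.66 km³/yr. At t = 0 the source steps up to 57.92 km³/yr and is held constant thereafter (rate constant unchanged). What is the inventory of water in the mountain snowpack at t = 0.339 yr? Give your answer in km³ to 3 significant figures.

τ = M₀/F₀ = 26.93/35.66 = 0.7552 yr; rate constant k = 1/τ.
New steady state M_∞ = F₁/k = F₁·τ = 57.92 × 0.7552 = 43.740 km³.
M(t) = M_∞ + (M₀ − M_∞)·e^(−t/τ); t/τ = 0.339/0.7552 = 0.4489, so e^(−t/τ) = 0.6383.
M(t) = 43.740 − 16.81 × 0.6383 = 33.010 km³.

33.0 km³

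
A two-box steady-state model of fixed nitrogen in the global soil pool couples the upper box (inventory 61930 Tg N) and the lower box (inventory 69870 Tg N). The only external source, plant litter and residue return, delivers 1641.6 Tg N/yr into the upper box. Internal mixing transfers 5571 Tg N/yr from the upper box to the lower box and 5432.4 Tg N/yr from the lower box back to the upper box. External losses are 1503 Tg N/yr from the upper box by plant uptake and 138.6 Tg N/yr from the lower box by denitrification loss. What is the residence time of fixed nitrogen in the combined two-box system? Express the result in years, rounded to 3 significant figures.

80.3 yr

Treat the two boxes together as one reservoir: the mixing fluxes between them are internal recycling, so τ = ΣM / Σ(external losses).
M_total = 61930 + 69870 = 131800 Tg N.
ΣF_external_out = 1503 + 138.6 = 1641.6 Tg N/yr.
τ = M_total / ΣF_ext = 131800 / 1641.6 = 80.29 yr.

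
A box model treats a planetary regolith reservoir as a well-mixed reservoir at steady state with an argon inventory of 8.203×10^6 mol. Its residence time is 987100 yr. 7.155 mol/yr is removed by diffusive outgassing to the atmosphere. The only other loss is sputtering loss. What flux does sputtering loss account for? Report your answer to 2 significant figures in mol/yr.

Total removal F = M/τ = 8.203×10^6 / 987100 = 8.310 mol/yr.
Sputtering loss = F − (7.155) = 8.310 − 7.155 = 1.155 mol/yr.

1.2 mol/yr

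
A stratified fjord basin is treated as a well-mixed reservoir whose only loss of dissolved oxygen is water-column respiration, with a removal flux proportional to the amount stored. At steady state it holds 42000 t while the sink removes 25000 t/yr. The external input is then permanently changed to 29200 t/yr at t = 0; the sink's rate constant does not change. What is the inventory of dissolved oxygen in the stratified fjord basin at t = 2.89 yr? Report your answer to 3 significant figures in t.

47800 t

τ = M₀/F₀ = 42000/25000 = 1.680 yr; rate constant k = 1/τ.
New steady state M_∞ = F₁/k = F₁·τ = 29200 × 1.680 = 49056 t.
M(t) = M_∞ + (M₀ − M_∞)·e^(−t/τ); t/τ = 2.89/1.680 = 1.720, so e^(−t/τ) = 0.1790.
M(t) = 49056 − 7056 × 0.1790 = 47793 t.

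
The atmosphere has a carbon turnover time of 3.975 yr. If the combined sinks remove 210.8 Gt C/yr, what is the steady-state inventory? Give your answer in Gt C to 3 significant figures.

τ = M/F ⇒ M = τ × F = 3.975 × 210.8 = 837.9 Gt C.

838 Gt C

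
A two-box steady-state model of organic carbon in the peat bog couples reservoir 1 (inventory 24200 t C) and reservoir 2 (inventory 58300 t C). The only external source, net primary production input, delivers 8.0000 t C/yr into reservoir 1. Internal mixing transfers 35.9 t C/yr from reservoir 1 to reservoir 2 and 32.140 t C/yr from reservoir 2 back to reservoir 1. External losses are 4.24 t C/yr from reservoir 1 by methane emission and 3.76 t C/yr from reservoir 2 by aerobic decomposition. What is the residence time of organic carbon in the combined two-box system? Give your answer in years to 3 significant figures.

Residence time in the combined system uses the total inventory and the total *external* removal — internal exchanges between the two boxes cancel.
M_total = 24200 + 58300 = 82500 t C.
ΣF_external_out = 4.24 + 3.76 = 8.0000 t C/yr.
τ = M_total / ΣF_ext = 82500 / 8.0000 = 10310 yr.

10300 yr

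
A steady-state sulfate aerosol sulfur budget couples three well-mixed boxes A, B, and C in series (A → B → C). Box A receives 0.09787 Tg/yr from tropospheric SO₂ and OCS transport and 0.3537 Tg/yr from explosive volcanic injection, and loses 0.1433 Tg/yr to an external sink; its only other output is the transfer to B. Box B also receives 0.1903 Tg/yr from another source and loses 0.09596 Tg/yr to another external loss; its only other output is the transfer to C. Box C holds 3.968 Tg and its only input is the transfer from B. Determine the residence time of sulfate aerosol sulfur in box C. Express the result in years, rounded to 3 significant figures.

9.86 yr

Box A: F(A→B) = (0.09787 + 0.3537) − 0.1433 = 0.30827 Tg/yr.
Box B: F(B→C) = (0.30827 + 0.1903) − 0.09596 = 0.40261 Tg/yr.
Box C throughput = its input = 0.40261 Tg/yr; τ = 3.968 / 0.40261 = 9.856 yr.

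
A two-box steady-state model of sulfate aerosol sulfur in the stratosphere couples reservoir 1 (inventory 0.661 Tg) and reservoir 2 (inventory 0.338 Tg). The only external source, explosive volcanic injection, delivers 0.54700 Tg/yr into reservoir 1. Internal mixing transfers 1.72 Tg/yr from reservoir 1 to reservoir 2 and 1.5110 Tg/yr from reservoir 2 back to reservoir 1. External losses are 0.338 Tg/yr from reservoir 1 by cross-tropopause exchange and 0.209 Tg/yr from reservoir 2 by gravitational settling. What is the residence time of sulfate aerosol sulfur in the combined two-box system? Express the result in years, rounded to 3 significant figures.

Treat the two boxes together as one reservoir: the mixing fluxes between them are internal recycling, so τ = ΣM / Σ(external losses).
M_total = 0.661 + 0.338 = 0.99900 Tg.
ΣF_external_out = 0.338 + 0.209 = 0.54700 Tg/yr.
τ = M_total / ΣF_ext = 0.99900 / 0.54700 = 1.826 yr.

1.83 yr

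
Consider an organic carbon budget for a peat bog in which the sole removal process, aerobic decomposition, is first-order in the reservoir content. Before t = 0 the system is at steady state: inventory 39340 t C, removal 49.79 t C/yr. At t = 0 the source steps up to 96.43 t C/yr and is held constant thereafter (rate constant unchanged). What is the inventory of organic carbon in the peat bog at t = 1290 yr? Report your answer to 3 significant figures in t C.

τ = M₀/F₀ = 39340/49.79 = 790.1 yr; rate constant k = 1/τ.
New steady state M_∞ = F₁/k = F₁·τ = 96.43 × 790.1 = 76191 t C.
M(t) = M_∞ + (M₀ − M_∞)·e^(−t/τ); t/τ = 1290/790.1 = 1.633, so e^(−t/τ) = 0.1954.
M(t) = 76191 − 36850 × 0.1954 = 68990 t C.

69000 t C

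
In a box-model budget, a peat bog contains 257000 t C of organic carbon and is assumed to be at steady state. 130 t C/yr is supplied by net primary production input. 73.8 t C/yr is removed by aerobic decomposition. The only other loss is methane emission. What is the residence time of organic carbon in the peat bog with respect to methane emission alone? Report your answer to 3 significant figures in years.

4570 yr

At steady state ΣF_in = ΣF_out.
ΣF_in = 130.00 t C/yr.
Methane emission flux = ΣF_in − (73.8) = 130.00 − 73.80 = 56.20 t C/yr.
τ = M / F = 257000 / 56.20 = 4573 yr.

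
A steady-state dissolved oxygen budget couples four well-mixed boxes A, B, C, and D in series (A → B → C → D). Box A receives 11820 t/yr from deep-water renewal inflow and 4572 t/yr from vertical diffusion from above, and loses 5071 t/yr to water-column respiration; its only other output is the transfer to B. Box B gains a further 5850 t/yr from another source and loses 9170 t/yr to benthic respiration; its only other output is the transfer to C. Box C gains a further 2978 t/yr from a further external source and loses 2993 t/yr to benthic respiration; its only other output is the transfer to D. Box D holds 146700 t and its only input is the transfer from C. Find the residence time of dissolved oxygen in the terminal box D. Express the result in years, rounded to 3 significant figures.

18.4 yr

Box A: F(A→B) = (11820 + 4572) − 5071 = 11321 t/yr.
Box B: F(B→C) = (11321 + 5850) − 9170 = 8001.0 t/yr.
Box C: F(C→D) = (8001.0 + 2978) − 2993 = 7986.0 t/yr.
Box D throughput = its input = 7986.0 t/yr; τ = 146700 / 7986.0 = 18.37 yr.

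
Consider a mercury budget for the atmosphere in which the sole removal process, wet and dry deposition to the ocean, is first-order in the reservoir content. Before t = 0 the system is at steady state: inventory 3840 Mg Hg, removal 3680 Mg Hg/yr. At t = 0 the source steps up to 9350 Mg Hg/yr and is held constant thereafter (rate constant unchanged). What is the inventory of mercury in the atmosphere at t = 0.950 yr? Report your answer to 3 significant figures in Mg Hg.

The sink rate constant is k = F₀/M₀ = 3680/3840 = 0.9583 yr⁻¹.
Solving dM/dt = F₁ − kM with M(0) = M₀ gives M(t) = F₁/k + (M₀ − F₁/k)·e^(−kt).
F₁/k = 9350/0.9583 = 9756.5 Mg Hg; kt = 0.9583 × 0.950 = 0.9104, e^(−kt) = 0.4024.
M(0.950) = 9756.5 + (3840 − 9756.5) × 0.4024 = 9756.5 − 2381 = 7376.0 Mg Hg.

7380 Mg Hg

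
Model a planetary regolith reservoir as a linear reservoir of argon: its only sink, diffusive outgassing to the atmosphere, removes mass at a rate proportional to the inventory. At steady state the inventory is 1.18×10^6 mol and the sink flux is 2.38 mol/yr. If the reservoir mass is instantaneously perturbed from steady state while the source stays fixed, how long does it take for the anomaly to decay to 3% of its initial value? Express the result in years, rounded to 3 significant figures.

For a linear reservoir the anomaly decays as exp(−t/τ) with τ = M/F = 1.18×10^6/2.38 = 495800 yr.
exp(−t/τ) = 0.03 ⇒ t = −τ ln(0.03) = 495800 × 3.507 = 1.739×10^6 yr.

1.74×10^6 yr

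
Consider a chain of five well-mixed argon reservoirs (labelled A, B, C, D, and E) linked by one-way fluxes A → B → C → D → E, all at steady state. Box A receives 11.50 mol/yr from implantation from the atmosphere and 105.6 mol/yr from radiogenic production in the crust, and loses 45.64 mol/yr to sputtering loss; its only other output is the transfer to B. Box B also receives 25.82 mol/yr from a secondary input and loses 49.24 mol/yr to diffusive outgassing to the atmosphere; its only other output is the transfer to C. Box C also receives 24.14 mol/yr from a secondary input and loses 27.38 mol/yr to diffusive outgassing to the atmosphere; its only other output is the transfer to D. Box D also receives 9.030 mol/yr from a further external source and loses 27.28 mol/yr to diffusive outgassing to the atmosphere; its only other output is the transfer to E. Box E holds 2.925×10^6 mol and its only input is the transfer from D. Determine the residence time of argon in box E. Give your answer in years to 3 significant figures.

110000 yr

Box A: F(A→B) = (11.50 + 105.6) − 45.64 = 71.460 mol/yr.
Box B: F(B→C) = (71.460 + 25.82) − 49.24 = 48.040 mol/yr.
Box C: F(C→D) = (48.040 + 24.14) − 27.38 = 44.800 mol/yr.
Box D: F(D→E) = (44.800 + 9.030) − 27.28 = 26.550 mol/yr.
Box E throughput = its input = 26.550 mol/yr; τ = 2.925×10^6 / 26.550 = 110200 yr.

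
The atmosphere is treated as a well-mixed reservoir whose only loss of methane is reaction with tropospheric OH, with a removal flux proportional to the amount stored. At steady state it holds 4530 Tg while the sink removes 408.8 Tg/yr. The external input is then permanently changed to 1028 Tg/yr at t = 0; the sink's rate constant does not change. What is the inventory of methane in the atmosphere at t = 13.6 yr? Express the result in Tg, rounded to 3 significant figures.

τ = M₀/F₀ = 4530/408.8 = 11.08 yr; rate constant k = 1/τ.
New steady state M_∞ = F₁/k = F₁·τ = 1028 × 11.08 = 11391 Tg.
M(t) = M_∞ + (M₀ − M_∞)·e^(−t/τ); t/τ = 13.6/11.08 = 1.227, so e^(−t/τ) = 0.2931.
M(t) = 11391 − 6861 × 0.2931 = 9380.5 Tg.

9380 Tg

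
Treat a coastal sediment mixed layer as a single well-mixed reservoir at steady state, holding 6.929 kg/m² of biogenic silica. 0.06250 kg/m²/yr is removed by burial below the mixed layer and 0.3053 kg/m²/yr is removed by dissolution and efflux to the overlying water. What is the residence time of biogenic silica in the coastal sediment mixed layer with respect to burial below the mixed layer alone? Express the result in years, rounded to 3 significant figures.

111 yr

Residence time with respect to a single sink: τ = M / F_sink.
τ = 6.929 / 0.06250 = 110.9 yr.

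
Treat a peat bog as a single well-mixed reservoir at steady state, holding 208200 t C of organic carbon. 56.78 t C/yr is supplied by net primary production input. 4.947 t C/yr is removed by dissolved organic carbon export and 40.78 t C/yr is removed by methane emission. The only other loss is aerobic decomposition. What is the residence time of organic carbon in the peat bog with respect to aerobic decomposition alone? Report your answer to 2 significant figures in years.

At steady state ΣF_in = ΣF_out.
ΣF_in = 56.780 t C/yr.
Aerobic decomposition flux = ΣF_in − (4.947 + 40.78) = 56.780 − 45.73 = 11.05 t C/yr.
τ = M / F = 208200 / 11.05 = 18840 yr.

19000 yr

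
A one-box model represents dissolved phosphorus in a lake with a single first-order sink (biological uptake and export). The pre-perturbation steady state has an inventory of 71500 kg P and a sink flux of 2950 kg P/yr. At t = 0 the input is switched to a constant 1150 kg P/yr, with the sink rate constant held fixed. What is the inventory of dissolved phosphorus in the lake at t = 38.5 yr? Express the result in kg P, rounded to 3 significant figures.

The sink rate constant is k = F₀/M₀ = 2950/71500 = 0.04126 yr⁻¹.
Solving dM/dt = F₁ − kM with M(0) = M₀ gives M(t) = F₁/k + (M₀ − F₁/k)·e^(−kt).
F₁/k = 1150/0.04126 = 27873 kg P; kt = 0.04126 × 38.5 = 1.588, e^(−kt) = 0.2042.
M(38.5) = 27873 + (71500 − 27873) × 0.2042 = 27873 + 8910 = 36783 kg P.

36800 kg P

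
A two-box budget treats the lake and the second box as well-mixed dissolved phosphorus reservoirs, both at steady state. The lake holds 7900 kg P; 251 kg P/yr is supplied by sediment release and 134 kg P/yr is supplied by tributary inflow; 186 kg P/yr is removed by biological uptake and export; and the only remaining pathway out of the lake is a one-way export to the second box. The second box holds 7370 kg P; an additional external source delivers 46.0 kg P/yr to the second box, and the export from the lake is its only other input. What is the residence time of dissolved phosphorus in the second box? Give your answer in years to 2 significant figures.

30 yr

Balance the lake: ΣF_in = 251 + 134 = 385.00 kg P/yr.
Export to the second box = ΣF_in − (186) = 199.00 kg P/yr.
Total input to the second box = 199.00 + 46.0 = 245.00 kg P/yr; at steady state this equals its total output.
τ = M / F = 7370 / 245.00 = 30.08 yr.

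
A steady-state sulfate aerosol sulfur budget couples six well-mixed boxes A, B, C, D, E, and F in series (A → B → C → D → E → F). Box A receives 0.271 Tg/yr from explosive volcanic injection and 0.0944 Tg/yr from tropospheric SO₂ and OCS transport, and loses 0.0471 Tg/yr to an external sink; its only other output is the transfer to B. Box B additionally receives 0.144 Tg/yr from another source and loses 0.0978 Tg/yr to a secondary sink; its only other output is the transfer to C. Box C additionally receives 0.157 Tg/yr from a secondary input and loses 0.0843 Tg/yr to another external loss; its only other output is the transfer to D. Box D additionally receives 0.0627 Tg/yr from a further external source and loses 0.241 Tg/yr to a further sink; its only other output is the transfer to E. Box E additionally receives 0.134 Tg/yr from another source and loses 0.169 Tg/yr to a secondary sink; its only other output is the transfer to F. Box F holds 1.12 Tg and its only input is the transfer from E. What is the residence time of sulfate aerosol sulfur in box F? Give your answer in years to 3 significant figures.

5.00 yr

Box A: F(A→B) = (0.271 + 0.0944) − 0.0471 = 0.31830 Tg/yr.
Box B: F(B→C) = (0.31830 + 0.144) − 0.0978 = 0.36450 Tg/yr.
Box C: F(C→D) = (0.36450 + 0.157) − 0.0843 = 0.43720 Tg/yr.
Box D: F(D→E) = (0.43720 + 0.0627) − 0.241 = 0.25890 Tg/yr.
Box E: F(E→F) = (0.25890 + 0.134) − 0.169 = 0.22390 Tg/yr.
Box F throughput = its input = 0.22390 Tg/yr; τ = 1.12 / 0.22390 = 5.002 yr.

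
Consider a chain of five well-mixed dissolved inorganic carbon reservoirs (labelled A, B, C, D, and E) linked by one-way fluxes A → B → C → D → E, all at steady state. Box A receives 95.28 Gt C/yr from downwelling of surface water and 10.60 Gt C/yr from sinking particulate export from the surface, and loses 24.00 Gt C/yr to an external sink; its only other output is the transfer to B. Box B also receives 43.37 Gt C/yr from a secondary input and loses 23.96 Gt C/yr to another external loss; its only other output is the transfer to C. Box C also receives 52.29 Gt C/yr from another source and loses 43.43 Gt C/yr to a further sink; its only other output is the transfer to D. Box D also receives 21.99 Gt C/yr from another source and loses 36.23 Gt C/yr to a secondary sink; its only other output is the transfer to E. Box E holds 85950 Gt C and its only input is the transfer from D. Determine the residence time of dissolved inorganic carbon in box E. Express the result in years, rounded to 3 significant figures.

896 yr

Box A: F(A→B) = (95.28 + 10.60) − 24.00 = 81.880 Gt C/yr.
Box B: F(B→C) = (81.880 + 43.37) − 23.96 = 101.29 Gt C/yr.
Box C: F(C→D) = (101.29 + 52.29) − 43.43 = 110.15 Gt C/yr.
Box D: F(D→E) = (110.15 + 21.99) − 36.23 = 95.910 Gt C/yr.
Box E throughput = its input = 95.910 Gt C/yr; τ = 85950 / 95.910 = 896.2 yr.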